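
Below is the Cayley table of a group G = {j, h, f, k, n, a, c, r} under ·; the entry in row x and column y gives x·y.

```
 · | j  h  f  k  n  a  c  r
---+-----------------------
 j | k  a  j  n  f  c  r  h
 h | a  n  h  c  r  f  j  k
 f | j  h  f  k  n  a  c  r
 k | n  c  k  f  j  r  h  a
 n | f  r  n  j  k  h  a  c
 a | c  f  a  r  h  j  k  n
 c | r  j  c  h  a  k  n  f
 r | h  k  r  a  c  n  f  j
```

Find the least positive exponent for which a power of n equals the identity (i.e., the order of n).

The identity element is f (its row matches the header).
n^1 = n
n^2 = n·n = k
n^3 = k·n = j
n^4 = j·n = f
The first power of n equal to the identity is n^4, so ord(n) = 4.

4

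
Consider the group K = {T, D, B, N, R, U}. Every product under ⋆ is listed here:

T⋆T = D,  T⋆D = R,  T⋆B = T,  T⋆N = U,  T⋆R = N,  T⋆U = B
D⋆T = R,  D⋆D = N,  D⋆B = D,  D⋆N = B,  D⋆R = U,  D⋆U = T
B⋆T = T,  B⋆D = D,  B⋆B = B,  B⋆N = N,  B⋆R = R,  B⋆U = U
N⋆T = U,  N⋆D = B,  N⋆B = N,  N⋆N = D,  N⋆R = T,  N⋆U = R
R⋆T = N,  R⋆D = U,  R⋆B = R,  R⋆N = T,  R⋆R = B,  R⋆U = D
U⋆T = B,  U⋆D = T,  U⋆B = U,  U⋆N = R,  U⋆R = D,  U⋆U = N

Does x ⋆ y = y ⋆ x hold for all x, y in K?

Yes

Check whether the table is symmetric across its main diagonal.
Every entry (row x, col y) equals the entry (row y, col x), so K is abelian.
(In fact K ≅ the cyclic group Z_6.)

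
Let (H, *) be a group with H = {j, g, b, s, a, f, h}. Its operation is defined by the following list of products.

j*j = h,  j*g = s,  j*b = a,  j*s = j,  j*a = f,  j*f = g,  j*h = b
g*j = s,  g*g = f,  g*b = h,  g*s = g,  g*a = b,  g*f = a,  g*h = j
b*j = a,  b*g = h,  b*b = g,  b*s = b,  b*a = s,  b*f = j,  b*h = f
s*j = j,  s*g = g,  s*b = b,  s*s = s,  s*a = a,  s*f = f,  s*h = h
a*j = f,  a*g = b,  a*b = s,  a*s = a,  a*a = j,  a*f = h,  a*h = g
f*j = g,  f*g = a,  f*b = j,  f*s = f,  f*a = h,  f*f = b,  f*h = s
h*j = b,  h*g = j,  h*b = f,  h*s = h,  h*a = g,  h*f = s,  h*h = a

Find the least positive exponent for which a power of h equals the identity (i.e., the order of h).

7

The identity element is s (its row matches the header).
h^1 = h
h^2 = h*h = a
h^3 = a*h = g
h^4 = g*h = j
h^5 = j*h = b
h^6 = b*h = f
h^7 = f*h = s
The first power of h equal to the identity is h^7, so ord(h) = 7.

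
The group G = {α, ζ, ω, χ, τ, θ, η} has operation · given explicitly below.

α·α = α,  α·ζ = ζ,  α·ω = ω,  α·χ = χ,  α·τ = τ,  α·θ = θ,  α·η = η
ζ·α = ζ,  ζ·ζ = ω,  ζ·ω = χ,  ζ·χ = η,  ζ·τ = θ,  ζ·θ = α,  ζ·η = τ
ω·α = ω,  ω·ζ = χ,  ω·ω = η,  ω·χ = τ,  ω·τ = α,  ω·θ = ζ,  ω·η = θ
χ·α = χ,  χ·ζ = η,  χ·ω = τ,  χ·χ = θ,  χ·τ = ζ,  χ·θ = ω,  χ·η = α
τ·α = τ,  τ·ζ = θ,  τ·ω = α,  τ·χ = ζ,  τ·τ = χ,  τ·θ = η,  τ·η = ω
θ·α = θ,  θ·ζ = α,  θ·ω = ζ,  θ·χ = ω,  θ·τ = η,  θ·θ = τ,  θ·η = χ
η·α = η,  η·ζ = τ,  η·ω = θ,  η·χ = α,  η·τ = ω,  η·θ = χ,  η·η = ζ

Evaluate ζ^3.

ζ^1 = ζ
ζ^2 = ζ·ζ = ω
ζ^3 = ω·ζ = χ

χ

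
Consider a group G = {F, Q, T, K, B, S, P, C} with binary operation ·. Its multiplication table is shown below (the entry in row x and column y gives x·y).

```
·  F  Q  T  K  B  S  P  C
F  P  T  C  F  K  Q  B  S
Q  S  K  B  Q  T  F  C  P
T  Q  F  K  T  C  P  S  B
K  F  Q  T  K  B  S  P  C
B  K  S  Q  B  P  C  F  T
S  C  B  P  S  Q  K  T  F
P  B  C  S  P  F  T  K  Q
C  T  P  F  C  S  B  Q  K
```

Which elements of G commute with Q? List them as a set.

{C, K, P, Q}

Compare row Q with column Q entry by entry.
P·Q = C = Q·P, so P commutes with Q.
B·Q = S but Q·B = T, so B does not.
Collecting the elements that commute with Q: C(Q) = {C, K, P, Q}.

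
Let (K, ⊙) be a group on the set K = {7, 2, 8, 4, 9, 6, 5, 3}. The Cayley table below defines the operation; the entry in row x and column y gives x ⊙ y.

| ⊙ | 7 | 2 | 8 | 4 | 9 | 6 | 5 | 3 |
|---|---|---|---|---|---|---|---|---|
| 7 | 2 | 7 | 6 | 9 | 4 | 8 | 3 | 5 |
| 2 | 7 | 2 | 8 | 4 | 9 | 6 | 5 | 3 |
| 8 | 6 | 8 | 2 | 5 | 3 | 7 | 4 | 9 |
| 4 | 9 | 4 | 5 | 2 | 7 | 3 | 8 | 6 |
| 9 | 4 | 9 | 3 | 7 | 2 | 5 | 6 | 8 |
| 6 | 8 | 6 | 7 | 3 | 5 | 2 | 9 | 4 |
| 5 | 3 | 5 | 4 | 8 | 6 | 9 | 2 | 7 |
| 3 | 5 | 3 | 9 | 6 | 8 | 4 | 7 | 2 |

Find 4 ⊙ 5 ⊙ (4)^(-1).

5

The identity is 2. In row 4, the entry 2 sits in column 4, so 4^(-1) = 4.
4 ⊙ 5 = 8
8 ⊙ 4 = 5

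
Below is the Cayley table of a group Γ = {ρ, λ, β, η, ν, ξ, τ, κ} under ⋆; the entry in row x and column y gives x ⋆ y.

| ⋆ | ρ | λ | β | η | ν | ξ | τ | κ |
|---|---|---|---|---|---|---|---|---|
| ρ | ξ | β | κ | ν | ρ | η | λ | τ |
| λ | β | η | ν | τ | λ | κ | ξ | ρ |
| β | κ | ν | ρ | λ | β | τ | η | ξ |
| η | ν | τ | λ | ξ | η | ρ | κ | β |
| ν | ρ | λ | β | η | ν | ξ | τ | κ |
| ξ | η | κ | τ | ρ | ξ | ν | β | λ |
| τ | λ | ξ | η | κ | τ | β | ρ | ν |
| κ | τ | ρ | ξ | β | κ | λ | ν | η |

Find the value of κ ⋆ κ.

Read row κ, column κ: κ ⋆ κ = η.

η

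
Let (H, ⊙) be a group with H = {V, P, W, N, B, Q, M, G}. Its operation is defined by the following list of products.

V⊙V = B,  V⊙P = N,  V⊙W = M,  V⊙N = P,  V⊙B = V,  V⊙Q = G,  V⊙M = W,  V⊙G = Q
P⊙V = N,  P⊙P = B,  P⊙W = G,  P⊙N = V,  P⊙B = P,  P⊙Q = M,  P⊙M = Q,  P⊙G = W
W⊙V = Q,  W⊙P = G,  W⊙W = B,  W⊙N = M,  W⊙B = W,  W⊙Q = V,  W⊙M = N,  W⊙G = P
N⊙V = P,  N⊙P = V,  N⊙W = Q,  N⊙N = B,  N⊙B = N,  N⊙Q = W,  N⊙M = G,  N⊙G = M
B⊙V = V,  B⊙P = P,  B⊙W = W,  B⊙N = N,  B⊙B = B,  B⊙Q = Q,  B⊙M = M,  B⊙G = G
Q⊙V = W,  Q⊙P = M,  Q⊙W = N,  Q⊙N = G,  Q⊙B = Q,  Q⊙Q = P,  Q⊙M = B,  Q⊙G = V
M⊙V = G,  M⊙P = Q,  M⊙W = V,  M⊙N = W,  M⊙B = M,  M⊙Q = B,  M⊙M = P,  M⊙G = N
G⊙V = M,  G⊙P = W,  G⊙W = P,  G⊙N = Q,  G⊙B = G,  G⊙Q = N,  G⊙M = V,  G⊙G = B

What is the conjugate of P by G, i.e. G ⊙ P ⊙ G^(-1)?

P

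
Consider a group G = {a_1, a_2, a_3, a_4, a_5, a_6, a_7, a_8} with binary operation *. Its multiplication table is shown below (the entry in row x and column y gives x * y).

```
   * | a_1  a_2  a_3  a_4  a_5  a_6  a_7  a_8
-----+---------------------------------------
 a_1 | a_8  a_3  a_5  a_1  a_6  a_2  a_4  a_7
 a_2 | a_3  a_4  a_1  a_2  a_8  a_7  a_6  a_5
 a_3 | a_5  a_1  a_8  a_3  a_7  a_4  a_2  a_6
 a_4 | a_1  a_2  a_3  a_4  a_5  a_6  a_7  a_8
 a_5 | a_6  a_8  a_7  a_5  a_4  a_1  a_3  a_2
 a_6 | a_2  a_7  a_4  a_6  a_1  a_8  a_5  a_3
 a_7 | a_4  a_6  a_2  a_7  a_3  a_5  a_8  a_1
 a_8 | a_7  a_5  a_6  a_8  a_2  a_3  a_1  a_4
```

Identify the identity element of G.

a_4

The identity e satisfies e * x = x for all x, so its row in the table reproduces the column headers.
Row a_4 reads: a_1, a_2, a_3, a_4, a_5, a_6, a_7, a_8 — exactly the header order. So a_4 is the identity.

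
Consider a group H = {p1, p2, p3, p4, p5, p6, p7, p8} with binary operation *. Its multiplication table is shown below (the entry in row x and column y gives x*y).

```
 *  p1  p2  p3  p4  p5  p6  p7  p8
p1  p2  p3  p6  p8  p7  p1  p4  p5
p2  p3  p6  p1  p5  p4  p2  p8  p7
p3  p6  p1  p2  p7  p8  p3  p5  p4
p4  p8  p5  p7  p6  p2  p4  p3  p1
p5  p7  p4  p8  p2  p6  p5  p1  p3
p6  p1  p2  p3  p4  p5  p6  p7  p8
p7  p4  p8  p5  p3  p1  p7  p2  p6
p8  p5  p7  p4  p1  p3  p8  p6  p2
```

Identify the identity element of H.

The identity e satisfies e*x = x for all x, so its row in the table reproduces the column headers.
Row p6 reads: p1, p2, p3, p4, p5, p6, p7, p8 — exactly the header order. So p6 is the identity.

p6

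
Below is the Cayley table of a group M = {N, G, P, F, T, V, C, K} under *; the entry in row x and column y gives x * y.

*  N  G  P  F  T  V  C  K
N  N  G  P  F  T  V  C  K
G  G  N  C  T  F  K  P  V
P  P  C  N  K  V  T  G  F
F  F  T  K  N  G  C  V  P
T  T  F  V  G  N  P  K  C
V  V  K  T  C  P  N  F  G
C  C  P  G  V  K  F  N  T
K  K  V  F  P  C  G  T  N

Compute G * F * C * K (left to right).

N

G * F = T
T * C = K
K * K = N
(Structurally, M here is isomorphic to the elementary abelian group (Z_2)^3.)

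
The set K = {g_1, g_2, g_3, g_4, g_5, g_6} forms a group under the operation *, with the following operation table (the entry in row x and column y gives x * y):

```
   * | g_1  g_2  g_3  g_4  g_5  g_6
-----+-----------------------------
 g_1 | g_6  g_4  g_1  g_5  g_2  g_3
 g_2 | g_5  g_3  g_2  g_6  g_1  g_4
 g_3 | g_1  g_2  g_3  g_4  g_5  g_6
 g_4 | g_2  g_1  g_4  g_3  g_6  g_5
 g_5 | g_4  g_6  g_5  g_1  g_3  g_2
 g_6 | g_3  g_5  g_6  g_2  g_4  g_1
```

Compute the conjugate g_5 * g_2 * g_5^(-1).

The identity is g_3. In row g_5, the entry g_3 sits in column g_5, so g_5^(-1) = g_5.
g_5 * g_2 = g_6
g_6 * g_5 = g_4

g_4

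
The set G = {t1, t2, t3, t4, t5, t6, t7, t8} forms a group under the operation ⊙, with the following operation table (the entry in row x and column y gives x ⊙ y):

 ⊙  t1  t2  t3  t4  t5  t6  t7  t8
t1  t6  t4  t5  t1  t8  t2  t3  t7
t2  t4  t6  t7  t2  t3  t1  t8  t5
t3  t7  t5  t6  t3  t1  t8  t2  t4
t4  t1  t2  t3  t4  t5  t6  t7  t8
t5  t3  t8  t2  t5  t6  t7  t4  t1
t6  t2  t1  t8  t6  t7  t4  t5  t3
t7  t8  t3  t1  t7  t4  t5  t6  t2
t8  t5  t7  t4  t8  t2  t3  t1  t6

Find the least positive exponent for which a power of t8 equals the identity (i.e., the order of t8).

The identity element is t4 (its row matches the header).
t8^1 = t8
t8^2 = t8 ⊙ t8 = t6
t8^3 = t6 ⊙ t8 = t3
t8^4 = t3 ⊙ t8 = t4
The first power of t8 equal to the identity is t8^4, so ord(t8) = 4.

4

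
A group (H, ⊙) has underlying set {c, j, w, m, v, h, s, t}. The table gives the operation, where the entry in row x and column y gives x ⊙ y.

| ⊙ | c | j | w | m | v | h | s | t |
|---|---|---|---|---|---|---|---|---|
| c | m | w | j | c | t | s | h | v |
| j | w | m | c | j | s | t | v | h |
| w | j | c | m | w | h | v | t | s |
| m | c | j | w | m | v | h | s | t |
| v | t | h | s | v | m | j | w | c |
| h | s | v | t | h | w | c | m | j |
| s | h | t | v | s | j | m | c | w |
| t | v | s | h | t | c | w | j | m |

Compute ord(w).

2

The identity element is m (its row matches the header).
w^1 = w
w^2 = w ⊙ w = m
The first power of w equal to the identity is w^2, so ord(w) = 2.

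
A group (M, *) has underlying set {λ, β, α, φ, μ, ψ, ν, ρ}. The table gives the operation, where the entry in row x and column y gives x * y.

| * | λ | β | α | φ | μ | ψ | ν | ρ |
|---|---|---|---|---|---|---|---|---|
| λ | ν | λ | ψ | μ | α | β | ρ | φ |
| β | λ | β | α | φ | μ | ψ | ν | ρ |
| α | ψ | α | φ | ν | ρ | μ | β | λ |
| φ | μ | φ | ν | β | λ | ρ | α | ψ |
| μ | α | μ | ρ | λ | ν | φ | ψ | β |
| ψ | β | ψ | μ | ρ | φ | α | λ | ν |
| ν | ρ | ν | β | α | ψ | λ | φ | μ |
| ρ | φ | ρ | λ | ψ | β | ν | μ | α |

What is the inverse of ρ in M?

μ

First locate the identity: row β matches the header, so β is the identity.
Scan row ρ for β: ρ * μ = β. Hence ρ^(-1) = μ.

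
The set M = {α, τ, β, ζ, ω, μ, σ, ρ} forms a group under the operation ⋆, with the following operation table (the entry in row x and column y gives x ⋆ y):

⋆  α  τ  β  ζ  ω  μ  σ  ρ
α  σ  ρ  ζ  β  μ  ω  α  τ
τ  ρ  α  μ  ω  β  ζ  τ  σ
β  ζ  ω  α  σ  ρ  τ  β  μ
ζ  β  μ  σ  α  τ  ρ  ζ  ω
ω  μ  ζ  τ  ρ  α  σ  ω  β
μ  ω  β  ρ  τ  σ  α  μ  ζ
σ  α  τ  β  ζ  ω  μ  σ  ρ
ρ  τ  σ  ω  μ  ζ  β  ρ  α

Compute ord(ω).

4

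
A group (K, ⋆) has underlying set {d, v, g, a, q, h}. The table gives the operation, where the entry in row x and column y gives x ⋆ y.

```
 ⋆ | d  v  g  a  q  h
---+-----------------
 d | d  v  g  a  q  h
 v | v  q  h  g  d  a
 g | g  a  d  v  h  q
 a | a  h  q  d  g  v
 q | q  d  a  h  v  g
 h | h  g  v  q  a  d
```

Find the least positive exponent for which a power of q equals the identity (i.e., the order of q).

3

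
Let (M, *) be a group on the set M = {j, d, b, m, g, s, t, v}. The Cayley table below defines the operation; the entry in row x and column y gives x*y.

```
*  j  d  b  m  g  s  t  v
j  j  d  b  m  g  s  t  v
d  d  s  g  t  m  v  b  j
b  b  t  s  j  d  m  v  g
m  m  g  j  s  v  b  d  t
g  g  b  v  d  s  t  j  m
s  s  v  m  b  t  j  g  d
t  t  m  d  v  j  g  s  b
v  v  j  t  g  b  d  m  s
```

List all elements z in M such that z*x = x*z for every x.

{j, s}

An element z is central iff its row equals its column in the table.
For v: v*g = b ≠ m = g*v, so v ∉ Z.
Checking each element this way leaves Z(M) = {j, s}.
(Structurally, M here is isomorphic to the quaternion group Q_8.)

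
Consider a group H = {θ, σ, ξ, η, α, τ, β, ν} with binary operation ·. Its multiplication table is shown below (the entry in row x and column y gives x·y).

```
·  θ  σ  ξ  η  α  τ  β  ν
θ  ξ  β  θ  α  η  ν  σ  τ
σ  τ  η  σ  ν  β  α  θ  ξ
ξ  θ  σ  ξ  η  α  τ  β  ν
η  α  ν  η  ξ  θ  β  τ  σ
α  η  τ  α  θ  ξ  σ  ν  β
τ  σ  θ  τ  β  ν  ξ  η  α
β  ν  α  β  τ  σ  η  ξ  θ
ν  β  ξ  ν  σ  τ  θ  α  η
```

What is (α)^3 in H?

α^1 = α
α^2 = α·α = ξ
α^3 = ξ·α = α

α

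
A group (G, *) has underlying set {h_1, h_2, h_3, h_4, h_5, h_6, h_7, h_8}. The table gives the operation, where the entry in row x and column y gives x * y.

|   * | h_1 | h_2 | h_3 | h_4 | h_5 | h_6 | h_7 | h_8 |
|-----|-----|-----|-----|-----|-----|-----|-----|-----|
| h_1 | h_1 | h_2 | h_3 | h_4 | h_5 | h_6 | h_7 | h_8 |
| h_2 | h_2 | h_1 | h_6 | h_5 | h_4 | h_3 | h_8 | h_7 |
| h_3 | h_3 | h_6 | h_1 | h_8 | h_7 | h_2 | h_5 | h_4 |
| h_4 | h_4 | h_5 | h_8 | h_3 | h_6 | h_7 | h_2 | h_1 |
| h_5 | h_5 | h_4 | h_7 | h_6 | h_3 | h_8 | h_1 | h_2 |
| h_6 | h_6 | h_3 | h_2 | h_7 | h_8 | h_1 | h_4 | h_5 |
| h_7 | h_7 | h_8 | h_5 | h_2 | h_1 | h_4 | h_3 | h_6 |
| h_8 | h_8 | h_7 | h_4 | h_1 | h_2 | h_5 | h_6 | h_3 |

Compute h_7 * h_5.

h_1

Read row h_7, column h_5: h_7 * h_5 = h_1.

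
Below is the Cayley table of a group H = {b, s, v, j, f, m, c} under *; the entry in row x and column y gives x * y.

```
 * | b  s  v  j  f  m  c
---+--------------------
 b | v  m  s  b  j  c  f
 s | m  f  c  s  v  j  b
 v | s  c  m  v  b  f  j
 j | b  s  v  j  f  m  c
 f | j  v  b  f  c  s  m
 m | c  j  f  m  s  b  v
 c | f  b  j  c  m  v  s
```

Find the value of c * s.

Read row c, column s: c * s = b.

b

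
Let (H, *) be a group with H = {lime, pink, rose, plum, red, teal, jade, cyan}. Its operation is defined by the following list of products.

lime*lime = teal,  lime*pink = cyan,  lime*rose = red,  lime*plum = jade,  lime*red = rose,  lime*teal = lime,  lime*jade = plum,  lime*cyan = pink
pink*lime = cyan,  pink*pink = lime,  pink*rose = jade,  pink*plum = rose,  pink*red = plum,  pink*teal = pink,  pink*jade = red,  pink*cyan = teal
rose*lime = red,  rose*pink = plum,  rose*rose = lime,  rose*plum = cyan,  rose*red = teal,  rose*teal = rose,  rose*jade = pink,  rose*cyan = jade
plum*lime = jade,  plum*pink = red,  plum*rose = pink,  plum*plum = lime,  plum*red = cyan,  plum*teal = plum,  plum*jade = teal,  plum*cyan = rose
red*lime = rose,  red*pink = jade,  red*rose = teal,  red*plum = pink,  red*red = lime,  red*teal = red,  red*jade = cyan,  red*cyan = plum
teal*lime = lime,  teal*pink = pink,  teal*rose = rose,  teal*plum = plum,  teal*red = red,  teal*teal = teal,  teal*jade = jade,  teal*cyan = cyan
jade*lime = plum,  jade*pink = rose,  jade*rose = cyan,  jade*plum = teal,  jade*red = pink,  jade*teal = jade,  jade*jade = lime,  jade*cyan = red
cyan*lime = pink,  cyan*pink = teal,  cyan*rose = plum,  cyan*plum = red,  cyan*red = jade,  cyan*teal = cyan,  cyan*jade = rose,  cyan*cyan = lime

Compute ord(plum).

The identity element is teal (its row matches the header).
plum^1 = plum
plum^2 = plum*plum = lime
plum^3 = lime*plum = jade
plum^4 = jade*plum = teal
The first power of plum equal to the identity is plum^4, so ord(plum) = 4.

4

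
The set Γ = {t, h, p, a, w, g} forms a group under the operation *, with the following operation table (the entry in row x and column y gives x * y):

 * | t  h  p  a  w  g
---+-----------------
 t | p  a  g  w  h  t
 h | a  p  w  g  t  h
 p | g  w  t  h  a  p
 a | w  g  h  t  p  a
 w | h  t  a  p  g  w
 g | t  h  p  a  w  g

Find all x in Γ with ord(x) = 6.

Identity is g. Compute the order of each non-identity element by repeated multiplication:
  t: t → p → g  (order 3)
  h: h → p → w → t → a → g  (order 6)
  p: p → t → g  (order 3)
  a: a → t → w → p → h → g  (order 6)
  w: w → g  (order 2)
Elements of order 6: {a, h}.

{a, h}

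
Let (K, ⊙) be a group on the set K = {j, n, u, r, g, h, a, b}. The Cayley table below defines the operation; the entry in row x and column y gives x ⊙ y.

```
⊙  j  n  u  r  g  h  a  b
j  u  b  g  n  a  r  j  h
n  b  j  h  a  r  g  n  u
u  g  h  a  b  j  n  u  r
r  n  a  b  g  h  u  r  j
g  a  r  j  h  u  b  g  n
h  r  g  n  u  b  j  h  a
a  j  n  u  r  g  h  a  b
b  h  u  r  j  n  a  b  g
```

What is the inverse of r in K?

First locate the identity: row a matches the header, so a is the identity.
Scan row r for a: r ⊙ n = a. Hence r^(-1) = n.
(Structurally, K here is isomorphic to the cyclic group Z_8.)

n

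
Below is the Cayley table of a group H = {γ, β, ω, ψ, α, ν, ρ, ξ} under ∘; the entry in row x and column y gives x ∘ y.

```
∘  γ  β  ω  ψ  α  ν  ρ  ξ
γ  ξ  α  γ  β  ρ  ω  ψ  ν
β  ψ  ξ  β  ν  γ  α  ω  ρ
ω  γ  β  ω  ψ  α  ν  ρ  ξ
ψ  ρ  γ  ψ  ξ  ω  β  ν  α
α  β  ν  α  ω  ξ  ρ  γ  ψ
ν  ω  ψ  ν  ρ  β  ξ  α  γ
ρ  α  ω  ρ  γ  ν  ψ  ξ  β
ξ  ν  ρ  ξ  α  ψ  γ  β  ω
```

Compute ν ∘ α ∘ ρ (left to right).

ω

ν ∘ α = β
β ∘ ρ = ω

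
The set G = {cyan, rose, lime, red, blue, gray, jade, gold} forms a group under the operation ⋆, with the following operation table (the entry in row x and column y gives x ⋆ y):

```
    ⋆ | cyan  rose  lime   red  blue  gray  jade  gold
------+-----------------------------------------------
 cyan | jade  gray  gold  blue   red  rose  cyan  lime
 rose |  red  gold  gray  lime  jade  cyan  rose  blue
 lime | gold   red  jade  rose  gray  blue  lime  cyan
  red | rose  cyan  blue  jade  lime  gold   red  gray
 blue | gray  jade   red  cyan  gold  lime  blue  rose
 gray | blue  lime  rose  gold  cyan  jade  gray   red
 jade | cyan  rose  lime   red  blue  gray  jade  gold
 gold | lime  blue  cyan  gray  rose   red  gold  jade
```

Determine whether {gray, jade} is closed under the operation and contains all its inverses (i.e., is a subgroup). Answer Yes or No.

{gray, jade} contains the identity jade.
Checking products: every product of two elements of {gray, jade} (read from the table) lies in {gray, jade}, so the set is closed.
In a finite group, a nonempty closed subset is a subgroup. So {gray, jade} ≤ G.
(Structurally, G here is isomorphic to the dihedral group D_4.)

Yes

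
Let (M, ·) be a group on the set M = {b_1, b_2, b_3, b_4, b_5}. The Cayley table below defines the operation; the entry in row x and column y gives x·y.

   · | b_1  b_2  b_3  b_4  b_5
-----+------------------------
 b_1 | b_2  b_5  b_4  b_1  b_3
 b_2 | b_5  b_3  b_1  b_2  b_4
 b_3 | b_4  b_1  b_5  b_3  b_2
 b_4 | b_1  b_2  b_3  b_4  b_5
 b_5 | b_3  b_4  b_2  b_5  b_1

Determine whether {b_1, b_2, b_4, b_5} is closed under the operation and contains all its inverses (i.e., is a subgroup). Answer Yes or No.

b_1·b_5 = b_3, which is not in {b_1, b_2, b_4, b_5}.
The subset is not closed under ·, so it is not a subgroup.

No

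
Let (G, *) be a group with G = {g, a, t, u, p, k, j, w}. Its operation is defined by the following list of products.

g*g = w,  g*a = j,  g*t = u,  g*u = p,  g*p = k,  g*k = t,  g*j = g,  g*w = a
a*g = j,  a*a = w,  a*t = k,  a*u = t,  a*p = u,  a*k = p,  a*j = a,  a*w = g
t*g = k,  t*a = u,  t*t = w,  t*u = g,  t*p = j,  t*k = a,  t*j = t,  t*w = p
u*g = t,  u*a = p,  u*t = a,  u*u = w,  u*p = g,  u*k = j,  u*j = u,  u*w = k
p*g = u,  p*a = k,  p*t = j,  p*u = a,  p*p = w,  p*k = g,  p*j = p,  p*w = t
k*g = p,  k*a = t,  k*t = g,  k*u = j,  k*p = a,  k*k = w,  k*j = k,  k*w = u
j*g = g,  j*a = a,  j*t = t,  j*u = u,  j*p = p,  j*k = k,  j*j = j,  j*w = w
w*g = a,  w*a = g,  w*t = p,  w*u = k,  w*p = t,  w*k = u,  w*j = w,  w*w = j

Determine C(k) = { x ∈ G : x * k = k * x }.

Compare row k with column k entry by entry.
w * k = u = k * w, so w commutes with k.
p * k = g but k * p = a, so p does not.
Collecting the elements that commute with k: C(k) = {j, k, u, w}.

{j, k, u, w}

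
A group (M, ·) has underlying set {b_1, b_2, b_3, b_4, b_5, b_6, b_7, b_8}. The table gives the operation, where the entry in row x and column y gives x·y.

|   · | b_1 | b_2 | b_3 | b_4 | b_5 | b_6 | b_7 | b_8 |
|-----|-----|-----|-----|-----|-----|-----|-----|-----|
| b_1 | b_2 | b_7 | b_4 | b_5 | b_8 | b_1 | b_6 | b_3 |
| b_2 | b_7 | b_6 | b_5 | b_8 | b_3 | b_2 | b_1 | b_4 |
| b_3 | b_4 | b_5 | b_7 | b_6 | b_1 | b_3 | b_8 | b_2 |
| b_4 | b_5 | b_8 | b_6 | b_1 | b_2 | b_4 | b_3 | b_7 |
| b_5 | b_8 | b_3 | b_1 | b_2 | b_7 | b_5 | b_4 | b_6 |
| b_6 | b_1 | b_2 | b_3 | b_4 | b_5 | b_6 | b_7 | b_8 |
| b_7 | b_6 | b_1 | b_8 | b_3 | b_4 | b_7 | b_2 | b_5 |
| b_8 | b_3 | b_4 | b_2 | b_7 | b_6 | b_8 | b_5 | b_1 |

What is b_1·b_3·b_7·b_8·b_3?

b_5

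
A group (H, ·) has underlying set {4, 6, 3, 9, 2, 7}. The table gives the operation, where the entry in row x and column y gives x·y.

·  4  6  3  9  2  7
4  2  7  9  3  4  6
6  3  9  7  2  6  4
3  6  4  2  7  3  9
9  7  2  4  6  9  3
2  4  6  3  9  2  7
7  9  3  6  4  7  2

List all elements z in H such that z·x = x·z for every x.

An element z is central iff its row equals its column in the table.
For 4: 4·9 = 3 ≠ 7 = 9·4, so 4 ∉ Z.
Checking each element this way leaves Z(H) = {2}.

{2}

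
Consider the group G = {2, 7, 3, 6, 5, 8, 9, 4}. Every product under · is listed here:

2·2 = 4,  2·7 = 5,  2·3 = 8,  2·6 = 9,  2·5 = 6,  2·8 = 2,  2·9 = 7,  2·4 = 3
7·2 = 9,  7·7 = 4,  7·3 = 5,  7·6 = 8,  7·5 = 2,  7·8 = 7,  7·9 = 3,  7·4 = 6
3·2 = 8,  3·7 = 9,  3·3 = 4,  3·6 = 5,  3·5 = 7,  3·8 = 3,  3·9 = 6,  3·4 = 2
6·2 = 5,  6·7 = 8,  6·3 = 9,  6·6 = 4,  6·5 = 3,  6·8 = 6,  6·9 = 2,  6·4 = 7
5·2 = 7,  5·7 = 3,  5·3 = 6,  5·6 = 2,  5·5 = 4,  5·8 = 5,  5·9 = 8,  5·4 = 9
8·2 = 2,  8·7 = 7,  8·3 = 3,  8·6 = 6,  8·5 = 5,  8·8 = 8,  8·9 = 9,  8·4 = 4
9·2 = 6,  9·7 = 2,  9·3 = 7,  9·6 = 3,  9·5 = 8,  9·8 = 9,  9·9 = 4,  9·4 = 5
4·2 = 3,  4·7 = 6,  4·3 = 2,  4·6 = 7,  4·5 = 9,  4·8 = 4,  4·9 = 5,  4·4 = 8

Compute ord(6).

The identity element is 8 (its row matches the header).
6^1 = 6
6^2 = 6·6 = 4
6^3 = 4·6 = 7
6^4 = 7·6 = 8
The first power of 6 equal to the identity is 6^4, so ord(6) = 4.

4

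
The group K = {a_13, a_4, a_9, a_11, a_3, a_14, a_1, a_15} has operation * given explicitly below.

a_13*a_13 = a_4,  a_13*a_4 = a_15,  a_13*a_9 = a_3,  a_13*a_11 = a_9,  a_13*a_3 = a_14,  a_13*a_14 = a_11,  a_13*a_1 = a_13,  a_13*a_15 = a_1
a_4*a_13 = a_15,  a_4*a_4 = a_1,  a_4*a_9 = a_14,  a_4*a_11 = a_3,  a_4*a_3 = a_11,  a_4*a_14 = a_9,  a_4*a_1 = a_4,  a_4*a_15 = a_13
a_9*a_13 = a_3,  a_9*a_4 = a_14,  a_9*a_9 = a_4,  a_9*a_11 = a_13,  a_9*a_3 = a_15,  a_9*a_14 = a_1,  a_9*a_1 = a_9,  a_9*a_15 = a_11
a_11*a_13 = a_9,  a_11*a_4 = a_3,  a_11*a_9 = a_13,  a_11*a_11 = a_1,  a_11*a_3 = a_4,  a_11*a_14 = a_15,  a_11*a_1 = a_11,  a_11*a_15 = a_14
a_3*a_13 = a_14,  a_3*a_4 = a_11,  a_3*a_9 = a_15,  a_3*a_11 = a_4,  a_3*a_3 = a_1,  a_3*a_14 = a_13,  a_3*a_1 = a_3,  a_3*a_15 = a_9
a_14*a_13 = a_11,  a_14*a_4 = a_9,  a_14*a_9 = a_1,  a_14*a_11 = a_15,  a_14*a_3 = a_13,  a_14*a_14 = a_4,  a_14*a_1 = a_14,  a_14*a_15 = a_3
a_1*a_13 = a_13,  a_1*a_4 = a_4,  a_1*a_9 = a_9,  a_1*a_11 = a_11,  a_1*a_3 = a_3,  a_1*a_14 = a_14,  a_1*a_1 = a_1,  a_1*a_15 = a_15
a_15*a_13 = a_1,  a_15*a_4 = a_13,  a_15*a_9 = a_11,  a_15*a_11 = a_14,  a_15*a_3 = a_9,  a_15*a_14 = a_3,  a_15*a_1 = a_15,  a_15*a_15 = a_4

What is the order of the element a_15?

4

The identity element is a_1 (its row matches the header).
a_15^1 = a_15
a_15^2 = a_15 * a_15 = a_4
a_15^3 = a_4 * a_15 = a_13
a_15^4 = a_13 * a_15 = a_1
The first power of a_15 equal to the identity is a_15^4, so ord(a_15) = 4.
(Structurally, K here is isomorphic to Z_2 x Z_4.)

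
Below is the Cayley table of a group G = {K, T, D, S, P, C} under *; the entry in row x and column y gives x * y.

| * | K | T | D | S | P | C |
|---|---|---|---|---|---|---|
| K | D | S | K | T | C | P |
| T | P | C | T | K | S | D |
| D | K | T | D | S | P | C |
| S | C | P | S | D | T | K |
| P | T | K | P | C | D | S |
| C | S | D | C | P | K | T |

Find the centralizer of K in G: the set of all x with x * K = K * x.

Compare row K with column K entry by entry.
S * K = C but K * S = T, so S does not.
Collecting the elements that commute with K: C(K) = {D, K}.

{D, K}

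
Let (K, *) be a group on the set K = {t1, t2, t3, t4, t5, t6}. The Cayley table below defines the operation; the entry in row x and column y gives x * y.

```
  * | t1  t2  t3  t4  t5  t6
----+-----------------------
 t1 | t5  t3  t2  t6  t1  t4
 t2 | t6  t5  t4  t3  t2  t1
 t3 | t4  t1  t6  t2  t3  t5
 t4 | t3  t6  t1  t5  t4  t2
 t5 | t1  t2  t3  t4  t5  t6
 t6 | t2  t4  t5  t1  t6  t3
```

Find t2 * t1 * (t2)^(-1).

The identity is t5. In row t2, the entry t5 sits in column t2, so t2^(-1) = t2.
t2 * t1 = t6
t6 * t2 = t4
(Structurally, K here is isomorphic to the symmetric group S_3.)

t4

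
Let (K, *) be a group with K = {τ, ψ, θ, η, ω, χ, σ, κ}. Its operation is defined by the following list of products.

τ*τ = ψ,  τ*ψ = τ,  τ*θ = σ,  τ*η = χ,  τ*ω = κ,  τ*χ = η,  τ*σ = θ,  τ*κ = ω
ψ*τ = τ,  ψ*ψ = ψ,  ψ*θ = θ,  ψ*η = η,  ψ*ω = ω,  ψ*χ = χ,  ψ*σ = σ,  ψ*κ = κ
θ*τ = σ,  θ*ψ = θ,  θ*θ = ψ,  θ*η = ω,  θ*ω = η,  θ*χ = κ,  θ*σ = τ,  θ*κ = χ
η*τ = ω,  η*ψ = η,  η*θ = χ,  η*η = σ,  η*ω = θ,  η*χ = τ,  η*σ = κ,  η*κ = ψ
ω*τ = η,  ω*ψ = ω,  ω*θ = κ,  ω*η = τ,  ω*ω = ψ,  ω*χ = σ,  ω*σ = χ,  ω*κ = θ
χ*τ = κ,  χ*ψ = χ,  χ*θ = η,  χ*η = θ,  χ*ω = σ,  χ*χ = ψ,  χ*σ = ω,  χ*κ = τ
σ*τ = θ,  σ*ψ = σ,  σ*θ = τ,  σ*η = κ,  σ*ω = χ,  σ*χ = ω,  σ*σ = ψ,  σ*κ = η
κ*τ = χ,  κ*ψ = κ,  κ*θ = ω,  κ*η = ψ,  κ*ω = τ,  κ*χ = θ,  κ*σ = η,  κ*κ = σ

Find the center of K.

{σ, ψ}

An element z is central iff its row equals its column in the table.
For τ: τ*κ = ω ≠ χ = κ*τ, so τ ∉ Z.
Checking each element this way leaves Z(K) = {σ, ψ}.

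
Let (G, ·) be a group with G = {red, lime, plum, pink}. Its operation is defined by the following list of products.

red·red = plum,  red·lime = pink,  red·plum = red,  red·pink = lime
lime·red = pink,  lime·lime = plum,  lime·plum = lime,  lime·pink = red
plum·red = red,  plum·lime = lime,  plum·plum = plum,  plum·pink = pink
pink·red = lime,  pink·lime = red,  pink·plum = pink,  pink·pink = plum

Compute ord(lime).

2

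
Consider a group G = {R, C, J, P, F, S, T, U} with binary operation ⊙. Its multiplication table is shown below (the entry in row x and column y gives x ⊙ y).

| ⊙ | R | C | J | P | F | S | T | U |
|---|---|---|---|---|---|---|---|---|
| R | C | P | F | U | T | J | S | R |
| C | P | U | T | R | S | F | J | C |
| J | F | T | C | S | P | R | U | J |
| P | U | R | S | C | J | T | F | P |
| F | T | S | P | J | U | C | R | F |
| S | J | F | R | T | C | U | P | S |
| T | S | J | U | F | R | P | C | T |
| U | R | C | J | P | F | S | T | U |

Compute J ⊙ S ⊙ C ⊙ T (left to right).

J ⊙ S = R
R ⊙ C = P
P ⊙ T = F
(Structurally, G here is isomorphic to Z_2 x Z_4.)

F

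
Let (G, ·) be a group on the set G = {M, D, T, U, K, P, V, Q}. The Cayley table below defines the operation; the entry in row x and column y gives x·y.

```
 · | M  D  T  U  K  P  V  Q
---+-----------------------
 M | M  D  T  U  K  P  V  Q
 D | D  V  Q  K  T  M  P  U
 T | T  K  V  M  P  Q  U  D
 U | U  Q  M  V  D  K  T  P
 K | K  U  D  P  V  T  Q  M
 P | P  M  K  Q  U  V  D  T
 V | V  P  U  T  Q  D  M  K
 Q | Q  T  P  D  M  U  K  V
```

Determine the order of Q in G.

4

The identity element is M (its row matches the header).
Q^1 = Q
Q^2 = Q·Q = V
Q^3 = V·Q = K
Q^4 = K·Q = M
The first power of Q equal to the identity is Q^4, so ord(Q) = 4.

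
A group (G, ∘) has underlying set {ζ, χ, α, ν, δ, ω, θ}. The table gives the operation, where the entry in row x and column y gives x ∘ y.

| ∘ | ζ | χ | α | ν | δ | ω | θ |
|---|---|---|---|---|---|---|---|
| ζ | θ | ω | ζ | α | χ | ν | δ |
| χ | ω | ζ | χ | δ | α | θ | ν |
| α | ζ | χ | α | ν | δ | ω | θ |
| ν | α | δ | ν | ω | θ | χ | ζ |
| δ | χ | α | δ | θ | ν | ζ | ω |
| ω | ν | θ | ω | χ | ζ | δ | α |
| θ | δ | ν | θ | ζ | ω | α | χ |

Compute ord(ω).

The identity element is α (its row matches the header).
ω^1 = ω
ω^2 = ω ∘ ω = δ
ω^3 = δ ∘ ω = ζ
ω^4 = ζ ∘ ω = ν
ω^5 = ν ∘ ω = χ
ω^6 = χ ∘ ω = θ
ω^7 = θ ∘ ω = α
The first power of ω equal to the identity is ω^7, so ord(ω) = 7.

7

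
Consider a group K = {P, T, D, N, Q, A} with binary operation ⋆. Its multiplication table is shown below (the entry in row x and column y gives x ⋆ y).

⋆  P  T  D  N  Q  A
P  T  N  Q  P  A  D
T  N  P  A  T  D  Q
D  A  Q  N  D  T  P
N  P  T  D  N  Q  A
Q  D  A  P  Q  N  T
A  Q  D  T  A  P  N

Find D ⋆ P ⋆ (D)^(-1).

T

The identity is N. In row D, the entry N sits in column D, so D^(-1) = D.
D ⋆ P = A
A ⋆ D = T
(Structurally, K here is isomorphic to the symmetric group S_3.)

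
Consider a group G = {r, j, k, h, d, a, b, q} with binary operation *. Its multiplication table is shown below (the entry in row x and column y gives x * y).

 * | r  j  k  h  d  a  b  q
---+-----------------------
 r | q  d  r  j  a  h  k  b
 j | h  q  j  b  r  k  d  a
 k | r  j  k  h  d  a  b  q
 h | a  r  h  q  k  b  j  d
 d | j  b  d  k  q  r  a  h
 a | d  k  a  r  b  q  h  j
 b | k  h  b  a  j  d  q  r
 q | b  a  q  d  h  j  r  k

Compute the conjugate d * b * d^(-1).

r

The identity is k. In row d, the entry k sits in column h, so d^(-1) = h.
d * b = a
a * h = r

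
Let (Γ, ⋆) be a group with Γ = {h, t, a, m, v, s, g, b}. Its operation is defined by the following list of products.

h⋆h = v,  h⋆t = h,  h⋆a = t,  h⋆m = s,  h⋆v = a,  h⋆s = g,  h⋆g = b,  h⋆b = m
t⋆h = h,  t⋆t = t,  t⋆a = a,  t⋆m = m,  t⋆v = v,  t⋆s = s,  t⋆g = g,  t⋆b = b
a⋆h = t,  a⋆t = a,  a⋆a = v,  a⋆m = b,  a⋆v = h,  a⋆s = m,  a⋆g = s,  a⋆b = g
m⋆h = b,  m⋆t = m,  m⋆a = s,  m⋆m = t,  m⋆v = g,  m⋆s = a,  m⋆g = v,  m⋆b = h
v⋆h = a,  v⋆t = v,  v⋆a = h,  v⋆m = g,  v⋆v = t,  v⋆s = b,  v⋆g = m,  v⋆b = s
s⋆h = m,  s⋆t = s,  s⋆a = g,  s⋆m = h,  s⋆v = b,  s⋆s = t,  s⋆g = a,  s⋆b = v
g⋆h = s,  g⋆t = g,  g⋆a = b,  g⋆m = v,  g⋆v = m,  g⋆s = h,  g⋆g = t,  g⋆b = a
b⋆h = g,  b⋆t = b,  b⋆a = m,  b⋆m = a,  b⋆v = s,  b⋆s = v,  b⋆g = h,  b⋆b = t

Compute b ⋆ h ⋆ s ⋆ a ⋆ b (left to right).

b

b ⋆ h = g
g ⋆ s = h
h ⋆ a = t
t ⋆ b = b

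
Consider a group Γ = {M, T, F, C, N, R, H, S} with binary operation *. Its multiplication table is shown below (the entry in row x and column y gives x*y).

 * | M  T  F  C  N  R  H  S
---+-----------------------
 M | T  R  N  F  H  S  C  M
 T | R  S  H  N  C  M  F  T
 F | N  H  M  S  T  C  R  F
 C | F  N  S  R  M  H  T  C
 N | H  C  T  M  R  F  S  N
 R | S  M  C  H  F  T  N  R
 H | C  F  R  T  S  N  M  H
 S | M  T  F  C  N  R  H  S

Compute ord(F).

8

The identity element is S (its row matches the header).
F^1 = F
F^2 = F*F = M
F^3 = M*F = N
F^4 = N*F = T
F^5 = T*F = H
F^6 = H*F = R
F^7 = R*F = C
F^8 = C*F = S
The first power of F equal to the identity is F^8, so ord(F) = 8.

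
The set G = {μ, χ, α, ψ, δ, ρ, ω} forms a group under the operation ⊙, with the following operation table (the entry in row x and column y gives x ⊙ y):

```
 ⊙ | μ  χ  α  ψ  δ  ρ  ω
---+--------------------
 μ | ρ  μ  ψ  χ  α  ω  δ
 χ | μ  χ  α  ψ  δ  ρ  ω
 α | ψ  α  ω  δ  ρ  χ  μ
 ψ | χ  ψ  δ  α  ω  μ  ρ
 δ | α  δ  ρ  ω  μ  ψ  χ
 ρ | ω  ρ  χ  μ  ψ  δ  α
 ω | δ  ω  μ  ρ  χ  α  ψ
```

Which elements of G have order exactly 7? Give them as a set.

{α, δ, μ, ρ, ψ, ω}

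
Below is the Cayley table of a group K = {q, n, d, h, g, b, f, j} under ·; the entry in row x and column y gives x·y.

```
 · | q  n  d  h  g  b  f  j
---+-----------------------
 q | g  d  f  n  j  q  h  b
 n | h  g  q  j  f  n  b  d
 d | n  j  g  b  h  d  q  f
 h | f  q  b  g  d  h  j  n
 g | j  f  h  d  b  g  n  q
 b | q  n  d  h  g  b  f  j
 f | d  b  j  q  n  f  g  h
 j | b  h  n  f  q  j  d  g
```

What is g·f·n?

g

g·f = n
n·n = g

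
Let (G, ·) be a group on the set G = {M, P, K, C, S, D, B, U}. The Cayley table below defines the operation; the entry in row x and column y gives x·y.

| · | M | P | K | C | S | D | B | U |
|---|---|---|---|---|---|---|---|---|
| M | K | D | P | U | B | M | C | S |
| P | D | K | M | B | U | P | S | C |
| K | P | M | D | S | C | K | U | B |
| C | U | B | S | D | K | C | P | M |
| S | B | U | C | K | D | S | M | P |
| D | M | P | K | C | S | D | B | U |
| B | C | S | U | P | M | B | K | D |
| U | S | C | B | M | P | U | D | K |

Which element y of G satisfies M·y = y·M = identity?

First locate the identity: row D matches the header, so D is the identity.
Scan row M for D: M·P = D. Hence M^(-1) = P.

P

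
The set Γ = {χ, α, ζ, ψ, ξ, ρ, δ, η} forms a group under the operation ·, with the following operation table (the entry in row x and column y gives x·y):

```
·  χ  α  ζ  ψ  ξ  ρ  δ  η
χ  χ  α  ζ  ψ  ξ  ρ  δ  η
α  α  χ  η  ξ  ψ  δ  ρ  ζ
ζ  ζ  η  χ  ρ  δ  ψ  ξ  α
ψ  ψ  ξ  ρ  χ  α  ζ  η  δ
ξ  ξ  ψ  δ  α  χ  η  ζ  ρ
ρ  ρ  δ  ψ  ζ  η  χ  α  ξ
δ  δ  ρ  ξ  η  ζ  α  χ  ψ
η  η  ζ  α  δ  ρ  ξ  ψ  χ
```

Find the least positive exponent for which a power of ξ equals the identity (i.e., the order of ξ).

2

The identity element is χ (its row matches the header).
ξ^1 = ξ
ξ^2 = ξ·ξ = χ
The first power of ξ equal to the identity is ξ^2, so ord(ξ) = 2.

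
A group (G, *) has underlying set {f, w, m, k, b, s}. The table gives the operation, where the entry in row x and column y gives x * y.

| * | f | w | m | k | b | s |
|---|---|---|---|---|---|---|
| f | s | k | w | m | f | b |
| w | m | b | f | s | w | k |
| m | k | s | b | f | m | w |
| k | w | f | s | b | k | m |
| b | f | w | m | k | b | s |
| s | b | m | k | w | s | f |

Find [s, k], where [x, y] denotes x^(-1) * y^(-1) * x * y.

Identity is b; from the table s^(-1) = f and k^(-1) = k.
f * k = m
m * s = w
w * k = s

s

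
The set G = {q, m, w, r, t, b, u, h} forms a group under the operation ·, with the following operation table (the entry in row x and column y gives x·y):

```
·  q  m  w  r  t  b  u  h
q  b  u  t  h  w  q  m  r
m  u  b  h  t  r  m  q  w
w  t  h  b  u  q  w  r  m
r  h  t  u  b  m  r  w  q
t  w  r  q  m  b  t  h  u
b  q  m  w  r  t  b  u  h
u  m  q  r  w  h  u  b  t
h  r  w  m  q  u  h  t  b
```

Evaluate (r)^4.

r^1 = r
r^2 = r·r = b
r^3 = b·r = r
r^4 = r·r = b

b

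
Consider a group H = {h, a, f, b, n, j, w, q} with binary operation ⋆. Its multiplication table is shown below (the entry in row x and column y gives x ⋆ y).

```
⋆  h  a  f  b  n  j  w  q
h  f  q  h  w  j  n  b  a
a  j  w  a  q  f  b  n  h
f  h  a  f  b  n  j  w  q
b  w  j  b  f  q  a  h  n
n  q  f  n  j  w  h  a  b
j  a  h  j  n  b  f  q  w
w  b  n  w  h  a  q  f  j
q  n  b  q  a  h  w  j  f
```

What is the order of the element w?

2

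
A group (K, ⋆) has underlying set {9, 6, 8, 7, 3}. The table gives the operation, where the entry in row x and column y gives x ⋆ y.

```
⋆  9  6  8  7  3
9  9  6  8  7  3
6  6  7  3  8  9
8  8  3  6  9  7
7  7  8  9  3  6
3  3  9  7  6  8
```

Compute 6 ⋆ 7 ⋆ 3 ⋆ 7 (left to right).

6 ⋆ 7 = 8
8 ⋆ 3 = 7
7 ⋆ 7 = 3

3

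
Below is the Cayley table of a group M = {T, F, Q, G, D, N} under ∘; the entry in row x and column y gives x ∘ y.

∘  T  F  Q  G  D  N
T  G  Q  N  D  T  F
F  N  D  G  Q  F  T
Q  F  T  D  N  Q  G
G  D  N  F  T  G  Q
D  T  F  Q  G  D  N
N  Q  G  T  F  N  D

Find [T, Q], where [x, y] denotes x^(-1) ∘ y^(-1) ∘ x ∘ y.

T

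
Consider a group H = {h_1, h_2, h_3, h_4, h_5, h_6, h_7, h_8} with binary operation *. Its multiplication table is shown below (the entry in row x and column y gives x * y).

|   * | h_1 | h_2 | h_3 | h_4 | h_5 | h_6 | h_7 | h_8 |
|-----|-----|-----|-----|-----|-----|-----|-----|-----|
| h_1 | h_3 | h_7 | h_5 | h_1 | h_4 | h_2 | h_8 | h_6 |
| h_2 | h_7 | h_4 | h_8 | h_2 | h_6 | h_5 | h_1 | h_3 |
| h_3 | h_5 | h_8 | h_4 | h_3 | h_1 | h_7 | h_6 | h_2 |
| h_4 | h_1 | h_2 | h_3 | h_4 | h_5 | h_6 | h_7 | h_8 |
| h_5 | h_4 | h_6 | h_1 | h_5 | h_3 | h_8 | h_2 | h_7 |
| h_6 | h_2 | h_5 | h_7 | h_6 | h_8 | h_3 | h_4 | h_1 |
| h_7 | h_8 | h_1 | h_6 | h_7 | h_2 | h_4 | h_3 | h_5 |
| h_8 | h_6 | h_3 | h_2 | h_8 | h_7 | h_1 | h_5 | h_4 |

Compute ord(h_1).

4

The identity element is h_4 (its row matches the header).
h_1^1 = h_1
h_1^2 = h_1 * h_1 = h_3
h_1^3 = h_3 * h_1 = h_5
h_1^4 = h_5 * h_1 = h_4
The first power of h_1 equal to the identity is h_1^4, so ord(h_1) = 4.
(Structurally, H here is isomorphic to Z_2 x Z_4.)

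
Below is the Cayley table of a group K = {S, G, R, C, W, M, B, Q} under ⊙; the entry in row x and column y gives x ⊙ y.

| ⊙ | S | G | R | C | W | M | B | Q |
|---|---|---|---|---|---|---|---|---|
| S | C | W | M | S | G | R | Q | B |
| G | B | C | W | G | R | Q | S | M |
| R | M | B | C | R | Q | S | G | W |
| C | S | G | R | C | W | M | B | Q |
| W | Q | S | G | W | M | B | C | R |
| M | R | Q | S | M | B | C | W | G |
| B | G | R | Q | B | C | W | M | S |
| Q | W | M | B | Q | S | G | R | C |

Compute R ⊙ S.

Read row R, column S: R ⊙ S = M.
(Structurally, K here is isomorphic to the dihedral group D_4.)

M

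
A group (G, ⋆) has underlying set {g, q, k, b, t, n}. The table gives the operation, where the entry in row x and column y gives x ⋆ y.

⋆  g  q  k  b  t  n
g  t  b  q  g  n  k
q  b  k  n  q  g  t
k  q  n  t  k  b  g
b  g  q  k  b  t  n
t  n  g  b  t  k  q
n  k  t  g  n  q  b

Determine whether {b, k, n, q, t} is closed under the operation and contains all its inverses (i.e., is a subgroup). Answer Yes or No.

t ⋆ q = g, which is not in {b, k, n, q, t}.
The subset is not closed under ⋆, so it is not a subgroup.
(Structurally, G here is isomorphic to the cyclic group Z_6.)

No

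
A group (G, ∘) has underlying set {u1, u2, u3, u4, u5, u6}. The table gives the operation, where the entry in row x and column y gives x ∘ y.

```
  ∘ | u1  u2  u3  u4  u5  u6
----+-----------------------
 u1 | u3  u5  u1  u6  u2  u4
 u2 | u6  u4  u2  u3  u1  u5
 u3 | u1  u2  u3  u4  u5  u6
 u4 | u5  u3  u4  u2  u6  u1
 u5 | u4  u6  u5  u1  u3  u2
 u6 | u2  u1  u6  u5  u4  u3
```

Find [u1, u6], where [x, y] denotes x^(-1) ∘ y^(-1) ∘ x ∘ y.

u2

Identity is u3; from the table u1^(-1) = u1 and u6^(-1) = u6.
u1 ∘ u6 = u4
u4 ∘ u1 = u5
u5 ∘ u6 = u2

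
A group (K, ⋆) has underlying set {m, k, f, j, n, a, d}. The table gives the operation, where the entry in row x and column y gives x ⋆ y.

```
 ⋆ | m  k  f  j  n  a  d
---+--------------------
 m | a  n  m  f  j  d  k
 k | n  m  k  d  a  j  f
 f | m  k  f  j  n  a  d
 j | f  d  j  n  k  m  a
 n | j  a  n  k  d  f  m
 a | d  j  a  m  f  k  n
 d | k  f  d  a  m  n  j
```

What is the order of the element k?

The identity element is f (its row matches the header).
k^1 = k
k^2 = k ⋆ k = m
k^3 = m ⋆ k = n
k^4 = n ⋆ k = a
k^5 = a ⋆ k = j
k^6 = j ⋆ k = d
k^7 = d ⋆ k = f
The first power of k equal to the identity is k^7, so ord(k) = 7.

7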